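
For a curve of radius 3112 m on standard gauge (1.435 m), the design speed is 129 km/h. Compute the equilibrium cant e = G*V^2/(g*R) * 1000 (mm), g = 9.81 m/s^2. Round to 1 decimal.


Convert speed: V = 129 / 3.6 = 35.8333 m/s
Apply formula: e = 1.435 * 35.8333^2 / (9.81 * 3112)
e = 1.435 * 1284.0278 / 30528.72
e = 0.060356 m = 60.4 mm

60.4


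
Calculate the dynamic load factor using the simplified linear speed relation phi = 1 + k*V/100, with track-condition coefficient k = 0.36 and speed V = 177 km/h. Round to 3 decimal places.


phi = 1 + k * V / 100
phi = 1 + 0.36 * 177 / 100
phi = 1 + 0.6372
phi = 1.637

1.637


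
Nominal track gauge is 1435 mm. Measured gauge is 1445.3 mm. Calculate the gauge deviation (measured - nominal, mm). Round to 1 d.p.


Deviation = measured - nominal
Deviation = 1445.3 - 1435
Deviation = 10.3 mm

10.3


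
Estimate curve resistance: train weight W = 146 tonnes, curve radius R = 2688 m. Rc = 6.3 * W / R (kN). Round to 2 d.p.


Rc = 6.3 * W / R
Rc = 6.3 * 146 / 2688
Rc = 919.8 / 2688
Rc = 0.34 kN

0.34


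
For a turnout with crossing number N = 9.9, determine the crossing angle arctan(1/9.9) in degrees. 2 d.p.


1/N = 1/9.9 = 0.10101
angle = arctan(0.10101) = 0.100669 rad
angle = 0.100669 * 180/pi = 5.77 degrees

5.77


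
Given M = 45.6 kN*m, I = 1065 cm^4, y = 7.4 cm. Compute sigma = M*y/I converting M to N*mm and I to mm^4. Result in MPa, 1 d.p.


Convert units:
M = 45.6 kN*m = 45600000 N*mm
y = 7.4 cm = 74 mm
I = 1065 cm^4 = 10650000 mm^4
sigma = 45600000 * 74 / 10650000
sigma = 316.8 MPa

316.8


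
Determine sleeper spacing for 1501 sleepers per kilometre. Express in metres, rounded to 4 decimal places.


Spacing = 1000 m / number of sleepers
Spacing = 1000 / 1501
Spacing = 0.6662 m

0.6662


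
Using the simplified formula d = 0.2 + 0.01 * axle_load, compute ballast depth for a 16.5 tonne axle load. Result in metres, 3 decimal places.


d = 0.2 + 0.01 * 16.5
d = 0.2 + 0.165
d = 0.365 m

0.365


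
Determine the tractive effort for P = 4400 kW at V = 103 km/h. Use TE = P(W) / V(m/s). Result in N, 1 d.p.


Convert: P = 4400 kW = 4400000 W
V = 103 / 3.6 = 28.6111 m/s
TE = 4400000 / 28.6111
TE = 153786.4 N

153786.4


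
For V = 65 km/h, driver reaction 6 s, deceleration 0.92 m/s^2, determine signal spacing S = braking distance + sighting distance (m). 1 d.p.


V = 65 / 3.6 = 18.0556 m/s
Braking distance = 18.0556^2 / (2*0.92) = 177.1756 m
Sighting distance = 18.0556 * 6 = 108.3333 m
S = 177.1756 + 108.3333 = 285.5 m

285.5


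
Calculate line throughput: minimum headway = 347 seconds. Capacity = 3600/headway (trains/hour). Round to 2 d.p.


Capacity = 3600 / headway
Capacity = 3600 / 347
Capacity = 10.37 trains/hour

10.37


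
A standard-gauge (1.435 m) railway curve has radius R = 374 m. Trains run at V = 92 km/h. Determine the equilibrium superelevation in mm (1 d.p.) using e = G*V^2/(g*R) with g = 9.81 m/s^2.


Convert speed: V = 92 / 3.6 = 25.5556 m/s
Apply formula: e = 1.435 * 25.5556^2 / (9.81 * 374)
e = 1.435 * 653.0864 / 3668.94
e = 0.255436 m = 255.4 mm

255.4


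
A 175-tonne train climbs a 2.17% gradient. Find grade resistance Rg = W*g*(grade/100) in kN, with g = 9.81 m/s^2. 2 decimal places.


Rg = W * 9.81 * grade / 100
Rg = 175 * 9.81 * 2.17 / 100
Rg = 1716.75 * 0.0217
Rg = 37.25 kN

37.25


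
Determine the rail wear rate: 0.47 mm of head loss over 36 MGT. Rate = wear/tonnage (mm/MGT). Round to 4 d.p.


Wear rate = total wear / cumulative tonnage
Rate = 0.47 / 36
Rate = 0.0131 mm/MGT

0.0131


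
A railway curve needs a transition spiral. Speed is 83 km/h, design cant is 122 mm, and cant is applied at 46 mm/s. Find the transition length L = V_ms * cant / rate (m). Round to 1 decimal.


Convert speed: V = 83 / 3.6 = 23.0556 m/s
L = 23.0556 * 122 / 46
L = 2812.7778 / 46
L = 61.1 m

61.1


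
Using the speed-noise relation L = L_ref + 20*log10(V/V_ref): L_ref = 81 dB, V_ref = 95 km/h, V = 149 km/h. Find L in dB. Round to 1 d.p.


V/V_ref = 149 / 95 = 1.568421
log10(1.568421) = 0.195463
20 * 0.195463 = 3.9093
L = 81 + 3.9093 = 84.9 dB

84.9


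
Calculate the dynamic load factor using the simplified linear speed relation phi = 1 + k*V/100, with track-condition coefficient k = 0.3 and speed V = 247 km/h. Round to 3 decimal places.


phi = 1 + k * V / 100
phi = 1 + 0.3 * 247 / 100
phi = 1 + 0.741
phi = 1.741

1.741


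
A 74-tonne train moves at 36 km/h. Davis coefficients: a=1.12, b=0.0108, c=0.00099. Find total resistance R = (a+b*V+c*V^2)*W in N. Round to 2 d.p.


b*V = 0.0108 * 36 = 0.3888
c*V^2 = 0.00099 * 1296 = 1.28304
R_per_t = 1.12 + 0.3888 + 1.28304 = 2.79184 N/t
R_total = 2.79184 * 74 = 206.60 N

206.60


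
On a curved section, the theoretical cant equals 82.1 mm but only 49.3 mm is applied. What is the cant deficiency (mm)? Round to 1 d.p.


Cant deficiency = equilibrium cant - actual cant
CD = 82.1 - 49.3
CD = 32.8 mm

32.8


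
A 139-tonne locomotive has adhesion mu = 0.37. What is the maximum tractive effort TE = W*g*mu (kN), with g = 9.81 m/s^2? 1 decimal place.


TE_max = W * g * mu
TE_max = 139 * 9.81 * 0.37
TE_max = 1363.59 * 0.37
TE_max = 504.5 kN

504.5


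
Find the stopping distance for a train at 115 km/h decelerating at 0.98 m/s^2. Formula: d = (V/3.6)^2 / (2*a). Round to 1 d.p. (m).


Convert speed: V = 115 / 3.6 = 31.9444 m/s
V^2 = 1020.4475
d = 1020.4475 / (2 * 0.98)
d = 1020.4475 / 1.96
d = 520.6 m

520.6


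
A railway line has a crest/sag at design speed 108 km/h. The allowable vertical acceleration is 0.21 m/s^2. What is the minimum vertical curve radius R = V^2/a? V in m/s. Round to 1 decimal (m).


Convert speed: V = 108 / 3.6 = 30.0 m/s
V^2 = 900.0 m^2/s^2
R_v = 900.0 / 0.21
R_v = 4285.7 m

4285.7


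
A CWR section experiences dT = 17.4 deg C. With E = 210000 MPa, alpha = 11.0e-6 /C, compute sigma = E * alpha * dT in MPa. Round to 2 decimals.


sigma = E * alpha * dT
sigma = 210000 * 11.0e-6 * 17.4
sigma = 2.31 * 17.4
sigma = 40.19 MPa

40.19


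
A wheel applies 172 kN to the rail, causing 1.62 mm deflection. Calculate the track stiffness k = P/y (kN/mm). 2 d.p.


Track stiffness k = P / y
k = 172 / 1.62
k = 106.17 kN/mm

106.17


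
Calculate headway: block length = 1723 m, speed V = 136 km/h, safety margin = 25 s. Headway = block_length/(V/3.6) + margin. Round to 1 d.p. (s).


V = 136 / 3.6 = 37.7778 m/s
Block traversal time = 1723 / 37.7778 = 45.6088 s
Headway = 45.6088 + 25
Headway = 70.6 s

70.6


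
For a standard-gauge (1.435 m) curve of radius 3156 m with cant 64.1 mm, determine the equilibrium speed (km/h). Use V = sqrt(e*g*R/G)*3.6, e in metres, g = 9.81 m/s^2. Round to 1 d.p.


Convert cant: e = 64.1 mm = 0.0641 m
V_ms = sqrt(0.0641 * 9.81 * 3156 / 1.435)
V_ms = sqrt(1382.967997) = 37.1883 m/s
V = 37.1883 * 3.6 = 133.9 km/h

133.9


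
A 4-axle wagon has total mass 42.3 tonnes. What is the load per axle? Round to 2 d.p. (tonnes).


Load per axle = total weight / number of axles
Load = 42.3 / 4
Load = 10.58 tonnes

10.58


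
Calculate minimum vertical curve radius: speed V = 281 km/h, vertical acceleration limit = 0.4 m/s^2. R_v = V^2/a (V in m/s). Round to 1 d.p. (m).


Convert speed: V = 281 / 3.6 = 78.0556 m/s
V^2 = 6092.6698 m^2/s^2
R_v = 6092.6698 / 0.4
R_v = 15231.7 m

15231.7


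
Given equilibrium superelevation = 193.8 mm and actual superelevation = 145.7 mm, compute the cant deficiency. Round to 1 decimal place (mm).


Cant deficiency = equilibrium cant - actual cant
CD = 193.8 - 145.7
CD = 48.1 mm

48.1


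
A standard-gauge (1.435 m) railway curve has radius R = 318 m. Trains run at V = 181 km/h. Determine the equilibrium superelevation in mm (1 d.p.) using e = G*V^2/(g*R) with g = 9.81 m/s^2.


Convert speed: V = 181 / 3.6 = 50.2778 m/s
Apply formula: e = 1.435 * 50.2778^2 / (9.81 * 318)
e = 1.435 * 2527.8549 / 3119.58
e = 1.162808 m = 1162.8 mm

1162.8


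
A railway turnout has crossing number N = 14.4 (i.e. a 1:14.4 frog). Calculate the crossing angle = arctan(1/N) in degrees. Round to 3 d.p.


1/N = 1/14.4 = 0.069444
angle = arctan(0.069444) = 0.069333 rad
angle = 0.069333 * 180/pi = 3.972 degrees

3.972


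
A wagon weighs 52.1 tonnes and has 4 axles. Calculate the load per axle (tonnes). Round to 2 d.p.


Load per axle = total weight / number of axles
Load = 52.1 / 4
Load = 13.03 tonnes

13.03


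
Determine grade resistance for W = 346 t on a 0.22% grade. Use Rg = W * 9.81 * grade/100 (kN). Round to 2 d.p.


Rg = W * 9.81 * grade / 100
Rg = 346 * 9.81 * 0.22 / 100
Rg = 3394.26 * 0.0022
Rg = 7.47 kN

7.47


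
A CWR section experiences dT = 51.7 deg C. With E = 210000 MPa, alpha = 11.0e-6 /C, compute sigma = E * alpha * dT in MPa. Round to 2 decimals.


sigma = E * alpha * dT
sigma = 210000 * 11.0e-6 * 51.7
sigma = 2.31 * 51.7
sigma = 119.43 MPa

119.43


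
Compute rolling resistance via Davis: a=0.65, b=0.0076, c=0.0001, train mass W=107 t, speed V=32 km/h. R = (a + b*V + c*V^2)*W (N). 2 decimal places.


b*V = 0.0076 * 32 = 0.2432
c*V^2 = 0.0001 * 1024 = 0.1024
R_per_t = 0.65 + 0.2432 + 0.1024 = 0.9956 N/t
R_total = 0.9956 * 107 = 106.53 N

106.53


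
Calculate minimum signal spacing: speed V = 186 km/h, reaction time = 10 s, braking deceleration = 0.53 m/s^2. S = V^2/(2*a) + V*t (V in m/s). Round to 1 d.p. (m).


V = 186 / 3.6 = 51.6667 m/s
Braking distance = 51.6667^2 / (2*0.53) = 2518.3438 m
Sighting distance = 51.6667 * 10 = 516.6667 m
S = 2518.3438 + 516.6667 = 3035.0 m

3035.0


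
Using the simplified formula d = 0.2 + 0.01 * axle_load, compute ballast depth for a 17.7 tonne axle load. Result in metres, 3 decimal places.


d = 0.2 + 0.01 * 17.7
d = 0.2 + 0.177
d = 0.377 m

0.377


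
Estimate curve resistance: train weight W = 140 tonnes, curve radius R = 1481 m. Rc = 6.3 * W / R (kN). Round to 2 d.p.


Rc = 6.3 * W / R
Rc = 6.3 * 140 / 1481
Rc = 882.0 / 1481
Rc = 0.60 kN

0.60


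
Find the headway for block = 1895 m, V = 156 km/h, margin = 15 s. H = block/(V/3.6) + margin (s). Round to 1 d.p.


V = 156 / 3.6 = 43.3333 m/s
Block traversal time = 1895 / 43.3333 = 43.7308 s
Headway = 43.7308 + 15
Headway = 58.7 s

58.7


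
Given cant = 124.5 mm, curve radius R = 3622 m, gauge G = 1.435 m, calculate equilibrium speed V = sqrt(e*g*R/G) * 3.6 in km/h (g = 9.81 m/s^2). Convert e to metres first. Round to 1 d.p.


Convert cant: e = 124.5 mm = 0.1245 m
V_ms = sqrt(0.1245 * 9.81 * 3622 / 1.435)
V_ms = sqrt(3082.725847) = 55.5223 m/s
V = 55.5223 * 3.6 = 199.9 km/h

199.9


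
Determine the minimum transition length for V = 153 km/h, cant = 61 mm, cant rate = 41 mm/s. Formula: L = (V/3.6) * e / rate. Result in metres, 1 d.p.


Convert speed: V = 153 / 3.6 = 42.5 m/s
L = 42.5 * 61 / 41
L = 2592.5 / 41
L = 63.2 m

63.2


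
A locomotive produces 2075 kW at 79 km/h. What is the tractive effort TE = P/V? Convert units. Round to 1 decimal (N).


Convert: P = 2075 kW = 2075000 W
V = 79 / 3.6 = 21.9444 m/s
TE = 2075000 / 21.9444
TE = 94557.0 N

94557.0


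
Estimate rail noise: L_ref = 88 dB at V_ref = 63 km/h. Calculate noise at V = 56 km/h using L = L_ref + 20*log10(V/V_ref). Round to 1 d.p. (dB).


V/V_ref = 56 / 63 = 0.888889
log10(0.888889) = -0.051153
20 * -0.051153 = -1.0231
L = 88 + -1.0231 = 87.0 dB

87.0


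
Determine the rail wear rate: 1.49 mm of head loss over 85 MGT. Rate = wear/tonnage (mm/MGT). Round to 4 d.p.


Wear rate = total wear / cumulative tonnage
Rate = 1.49 / 85
Rate = 0.0175 mm/MGT

0.0175


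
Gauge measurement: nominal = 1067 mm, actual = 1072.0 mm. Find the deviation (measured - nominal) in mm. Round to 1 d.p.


Deviation = measured - nominal
Deviation = 1072.0 - 1067
Deviation = 5.0 mm

5.0


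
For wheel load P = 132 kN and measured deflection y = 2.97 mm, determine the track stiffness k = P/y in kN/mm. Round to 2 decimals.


Track stiffness k = P / y
k = 132 / 2.97
k = 44.44 kN/mm

44.44


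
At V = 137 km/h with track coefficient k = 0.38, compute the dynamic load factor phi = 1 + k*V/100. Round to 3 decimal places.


phi = 1 + k * V / 100
phi = 1 + 0.38 * 137 / 100
phi = 1 + 0.5206
phi = 1.521

1.521


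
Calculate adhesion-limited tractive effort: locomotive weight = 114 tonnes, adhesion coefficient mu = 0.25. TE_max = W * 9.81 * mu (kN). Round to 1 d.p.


TE_max = W * g * mu
TE_max = 114 * 9.81 * 0.25
TE_max = 1118.34 * 0.25
TE_max = 279.6 kN

279.6


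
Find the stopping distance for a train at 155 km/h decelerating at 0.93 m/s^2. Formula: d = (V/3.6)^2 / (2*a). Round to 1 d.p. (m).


Convert speed: V = 155 / 3.6 = 43.0556 m/s
V^2 = 1853.7809
d = 1853.7809 / (2 * 0.93)
d = 1853.7809 / 1.86
d = 996.7 m

996.7


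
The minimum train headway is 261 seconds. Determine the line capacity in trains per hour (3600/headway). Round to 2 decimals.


Capacity = 3600 / headway
Capacity = 3600 / 261
Capacity = 13.79 trains/hour

13.79


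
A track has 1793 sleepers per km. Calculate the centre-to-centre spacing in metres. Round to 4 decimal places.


Spacing = 1000 m / number of sleepers
Spacing = 1000 / 1793
Spacing = 0.5577 m

0.5577


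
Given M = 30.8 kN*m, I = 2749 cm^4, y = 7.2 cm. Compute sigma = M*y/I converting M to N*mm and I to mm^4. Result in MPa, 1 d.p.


Convert units:
M = 30.8 kN*m = 30800000 N*mm
y = 7.2 cm = 72 mm
I = 2749 cm^4 = 27490000 mm^4
sigma = 30800000 * 72 / 27490000
sigma = 80.7 MPa

80.7


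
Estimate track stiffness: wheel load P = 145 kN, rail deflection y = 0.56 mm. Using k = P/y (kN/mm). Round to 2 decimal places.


Track stiffness k = P / y
k = 145 / 0.56
k = 258.93 kN/mm

258.93


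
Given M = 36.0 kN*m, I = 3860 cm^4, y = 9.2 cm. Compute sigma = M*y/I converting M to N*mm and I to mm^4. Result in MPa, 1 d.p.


Convert units:
M = 36.0 kN*m = 36000000 N*mm
y = 9.2 cm = 92 mm
I = 3860 cm^4 = 38600000 mm^4
sigma = 36000000 * 92 / 38600000
sigma = 85.8 MPa

85.8


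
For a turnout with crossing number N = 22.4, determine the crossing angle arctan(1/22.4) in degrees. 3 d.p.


1/N = 1/22.4 = 0.044643
angle = arctan(0.044643) = 0.044613 rad
angle = 0.044613 * 180/pi = 2.556 degrees

2.556


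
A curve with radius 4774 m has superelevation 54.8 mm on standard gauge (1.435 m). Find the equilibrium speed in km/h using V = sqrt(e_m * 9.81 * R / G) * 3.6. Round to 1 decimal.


Convert cant: e = 54.8 mm = 0.0548 m
V_ms = sqrt(0.0548 * 9.81 * 4774 / 1.435)
V_ms = sqrt(1788.463493) = 42.2902 m/s
V = 42.2902 * 3.6 = 152.2 km/h

152.2


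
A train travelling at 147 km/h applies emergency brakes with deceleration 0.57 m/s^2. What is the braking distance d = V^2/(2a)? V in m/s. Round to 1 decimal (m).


Convert speed: V = 147 / 3.6 = 40.8333 m/s
V^2 = 1667.3611
d = 1667.3611 / (2 * 0.57)
d = 1667.3611 / 1.14
d = 1462.6 m

1462.6


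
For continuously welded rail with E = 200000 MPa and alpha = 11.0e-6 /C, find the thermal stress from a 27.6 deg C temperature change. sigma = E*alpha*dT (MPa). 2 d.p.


sigma = E * alpha * dT
sigma = 200000 * 11.0e-6 * 27.6
sigma = 2.2 * 27.6
sigma = 60.72 MPa

60.72


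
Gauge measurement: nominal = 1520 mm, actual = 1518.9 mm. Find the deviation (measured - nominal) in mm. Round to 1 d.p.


Deviation = measured - nominal
Deviation = 1518.9 - 1520
Deviation = -1.1 mm

-1.1


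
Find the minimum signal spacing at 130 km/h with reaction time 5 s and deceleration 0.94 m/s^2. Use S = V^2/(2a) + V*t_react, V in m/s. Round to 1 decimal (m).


V = 130 / 3.6 = 36.1111 m/s
Braking distance = 36.1111^2 / (2*0.94) = 693.6236 m
Sighting distance = 36.1111 * 5 = 180.5556 m
S = 693.6236 + 180.5556 = 874.2 m

874.2


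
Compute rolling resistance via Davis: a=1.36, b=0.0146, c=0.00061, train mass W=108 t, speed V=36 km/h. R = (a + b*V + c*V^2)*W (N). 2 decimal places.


b*V = 0.0146 * 36 = 0.5256
c*V^2 = 0.00061 * 1296 = 0.79056
R_per_t = 1.36 + 0.5256 + 0.79056 = 2.67616 N/t
R_total = 2.67616 * 108 = 289.03 N

289.03


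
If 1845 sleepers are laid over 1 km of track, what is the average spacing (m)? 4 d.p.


Spacing = 1000 m / number of sleepers
Spacing = 1000 / 1845
Spacing = 0.5420 m

0.5420


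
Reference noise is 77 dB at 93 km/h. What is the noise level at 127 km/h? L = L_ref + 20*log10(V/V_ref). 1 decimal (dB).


V/V_ref = 127 / 93 = 1.365591
log10(1.365591) = 0.135321
20 * 0.135321 = 2.7064
L = 77 + 2.7064 = 79.7 dB

79.7


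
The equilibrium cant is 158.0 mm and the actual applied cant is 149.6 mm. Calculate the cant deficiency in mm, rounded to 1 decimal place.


Cant deficiency = equilibrium cant - actual cant
CD = 158.0 - 149.6
CD = 8.4 mm

8.4


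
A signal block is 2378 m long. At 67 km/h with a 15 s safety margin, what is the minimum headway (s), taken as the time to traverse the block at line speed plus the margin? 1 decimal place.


V = 67 / 3.6 = 18.6111 m/s
Block traversal time = 2378 / 18.6111 = 127.7731 s
Headway = 127.7731 + 15
Headway = 142.8 s

142.8


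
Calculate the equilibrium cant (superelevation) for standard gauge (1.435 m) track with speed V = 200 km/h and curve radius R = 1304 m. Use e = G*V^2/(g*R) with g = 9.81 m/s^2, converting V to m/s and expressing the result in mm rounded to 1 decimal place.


Convert speed: V = 200 / 3.6 = 55.5556 m/s
Apply formula: e = 1.435 * 55.5556^2 / (9.81 * 1304)
e = 1.435 * 3086.4198 / 12792.24
e = 0.346226 m = 346.2 mm

346.2


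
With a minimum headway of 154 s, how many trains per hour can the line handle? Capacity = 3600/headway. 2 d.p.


Capacity = 3600 / headway
Capacity = 3600 / 154
Capacity = 23.38 trains/hour

23.38


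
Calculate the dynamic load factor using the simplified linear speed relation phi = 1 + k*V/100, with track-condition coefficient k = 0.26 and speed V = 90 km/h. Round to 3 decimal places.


phi = 1 + k * V / 100
phi = 1 + 0.26 * 90 / 100
phi = 1 + 0.234
phi = 1.234

1.234


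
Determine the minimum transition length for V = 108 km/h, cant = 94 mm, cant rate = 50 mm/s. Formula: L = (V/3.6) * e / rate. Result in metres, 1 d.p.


Convert speed: V = 108 / 3.6 = 30.0 m/s
L = 30.0 * 94 / 50
L = 2820.0 / 50
L = 56.4 m

56.4


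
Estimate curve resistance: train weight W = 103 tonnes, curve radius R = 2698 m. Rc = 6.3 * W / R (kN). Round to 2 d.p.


Rc = 6.3 * W / R
Rc = 6.3 * 103 / 2698
Rc = 648.9 / 2698
Rc = 0.24 kN

0.24


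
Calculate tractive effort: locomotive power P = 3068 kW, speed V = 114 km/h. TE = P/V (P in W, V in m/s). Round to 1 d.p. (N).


Convert: P = 3068 kW = 3068000 W
V = 114 / 3.6 = 31.6667 m/s
TE = 3068000 / 31.6667
TE = 96884.2 N

96884.2


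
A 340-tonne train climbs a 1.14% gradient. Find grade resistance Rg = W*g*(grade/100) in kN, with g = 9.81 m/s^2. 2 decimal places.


Rg = W * 9.81 * grade / 100
Rg = 340 * 9.81 * 1.14 / 100
Rg = 3335.4 * 0.0114
Rg = 38.02 kN

38.02


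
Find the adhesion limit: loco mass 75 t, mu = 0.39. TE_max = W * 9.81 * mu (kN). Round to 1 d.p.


TE_max = W * g * mu
TE_max = 75 * 9.81 * 0.39
TE_max = 735.75 * 0.39
TE_max = 286.9 kN

286.9


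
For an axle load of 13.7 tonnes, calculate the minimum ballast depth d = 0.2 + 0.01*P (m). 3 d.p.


d = 0.2 + 0.01 * 13.7
d = 0.2 + 0.137
d = 0.337 m

0.337


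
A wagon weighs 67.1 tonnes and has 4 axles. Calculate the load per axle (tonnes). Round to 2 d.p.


Load per axle = total weight / number of axles
Load = 67.1 / 4
Load = 16.78 tonnes

16.78


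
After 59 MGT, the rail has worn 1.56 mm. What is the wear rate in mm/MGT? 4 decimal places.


Wear rate = total wear / cumulative tonnage
Rate = 1.56 / 59
Rate = 0.0264 mm/MGT

0.0264


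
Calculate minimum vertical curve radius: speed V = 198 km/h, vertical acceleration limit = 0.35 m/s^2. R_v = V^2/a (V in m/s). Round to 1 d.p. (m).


Convert speed: V = 198 / 3.6 = 55.0 m/s
V^2 = 3025.0 m^2/s^2
R_v = 3025.0 / 0.35
R_v = 8642.9 m

8642.9


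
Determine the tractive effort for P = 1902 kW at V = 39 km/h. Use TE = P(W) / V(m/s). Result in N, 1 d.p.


Convert: P = 1902 kW = 1902000 W
V = 39 / 3.6 = 10.8333 m/s
TE = 1902000 / 10.8333
TE = 175569.2 N

175569.2


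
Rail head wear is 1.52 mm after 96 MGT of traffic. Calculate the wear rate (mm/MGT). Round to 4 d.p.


Wear rate = total wear / cumulative tonnage
Rate = 1.52 / 96
Rate = 0.0158 mm/MGT

0.0158


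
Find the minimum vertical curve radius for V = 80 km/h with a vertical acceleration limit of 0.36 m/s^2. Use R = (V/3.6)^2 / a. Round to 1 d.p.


Convert speed: V = 80 / 3.6 = 22.2222 m/s
V^2 = 493.8272 m^2/s^2
R_v = 493.8272 / 0.36
R_v = 1371.7 m

1371.7


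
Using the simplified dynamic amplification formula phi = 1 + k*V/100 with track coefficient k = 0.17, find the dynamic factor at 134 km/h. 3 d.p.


phi = 1 + k * V / 100
phi = 1 + 0.17 * 134 / 100
phi = 1 + 0.2278
phi = 1.228

1.228


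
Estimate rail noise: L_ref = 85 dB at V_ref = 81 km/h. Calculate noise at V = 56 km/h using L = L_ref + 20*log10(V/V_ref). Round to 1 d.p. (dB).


V/V_ref = 56 / 81 = 0.691358
log10(0.691358) = -0.160297
20 * -0.160297 = -3.2059
L = 85 + -3.2059 = 81.8 dB

81.8


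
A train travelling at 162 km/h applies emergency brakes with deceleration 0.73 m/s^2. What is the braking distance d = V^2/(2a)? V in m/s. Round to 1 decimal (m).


Convert speed: V = 162 / 3.6 = 45.0 m/s
V^2 = 2025.0
d = 2025.0 / (2 * 0.73)
d = 2025.0 / 1.46
d = 1387.0 m

1387.0


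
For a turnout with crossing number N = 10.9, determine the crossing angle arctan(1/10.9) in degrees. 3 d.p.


1/N = 1/10.9 = 0.091743
angle = arctan(0.091743) = 0.091487 rad
angle = 0.091487 * 180/pi = 5.242 degrees

5.242


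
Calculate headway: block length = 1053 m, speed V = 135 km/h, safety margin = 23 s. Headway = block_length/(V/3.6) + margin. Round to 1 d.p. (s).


V = 135 / 3.6 = 37.5 m/s
Block traversal time = 1053 / 37.5 = 28.08 s
Headway = 28.08 + 23
Headway = 51.1 s

51.1


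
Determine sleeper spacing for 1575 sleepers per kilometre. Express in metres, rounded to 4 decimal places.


Spacing = 1000 m / number of sleepers
Spacing = 1000 / 1575
Spacing = 0.6349 m

0.6349


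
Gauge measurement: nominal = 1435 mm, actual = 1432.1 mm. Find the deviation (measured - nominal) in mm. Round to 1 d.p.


Deviation = measured - nominal
Deviation = 1432.1 - 1435
Deviation = -2.9 mm

-2.9


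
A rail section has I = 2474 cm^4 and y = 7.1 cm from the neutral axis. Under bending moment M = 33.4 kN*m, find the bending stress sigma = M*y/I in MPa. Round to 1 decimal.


Convert units:
M = 33.4 kN*m = 33400000 N*mm
y = 7.1 cm = 71 mm
I = 2474 cm^4 = 24740000 mm^4
sigma = 33400000 * 71 / 24740000
sigma = 95.9 MPa

95.9


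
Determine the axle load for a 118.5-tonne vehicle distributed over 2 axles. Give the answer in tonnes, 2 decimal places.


Load per axle = total weight / number of axles
Load = 118.5 / 2
Load = 59.25 tonnes

59.25


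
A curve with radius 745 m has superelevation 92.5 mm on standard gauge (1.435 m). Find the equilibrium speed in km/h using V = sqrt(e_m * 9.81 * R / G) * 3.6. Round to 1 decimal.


Convert cant: e = 92.5 mm = 0.0925 m
V_ms = sqrt(0.0925 * 9.81 * 745 / 1.435)
V_ms = sqrt(471.102178) = 21.7049 m/s
V = 21.7049 * 3.6 = 78.1 km/h

78.1


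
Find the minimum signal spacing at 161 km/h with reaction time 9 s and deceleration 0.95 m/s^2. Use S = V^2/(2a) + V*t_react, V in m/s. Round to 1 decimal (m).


V = 161 / 3.6 = 44.7222 m/s
Braking distance = 44.7222^2 / (2*0.95) = 1052.6722 m
Sighting distance = 44.7222 * 9 = 402.5 m
S = 1052.6722 + 402.5 = 1455.2 m

1455.2


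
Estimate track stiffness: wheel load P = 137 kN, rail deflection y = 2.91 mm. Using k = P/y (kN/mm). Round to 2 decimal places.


Track stiffness k = P / y
k = 137 / 2.91
k = 47.08 kN/mm

47.08


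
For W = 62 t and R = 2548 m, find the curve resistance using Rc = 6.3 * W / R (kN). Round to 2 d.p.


Rc = 6.3 * W / R
Rc = 6.3 * 62 / 2548
Rc = 390.6 / 2548
Rc = 0.15 kN

0.15


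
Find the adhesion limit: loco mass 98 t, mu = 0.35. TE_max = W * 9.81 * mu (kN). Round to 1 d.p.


TE_max = W * g * mu
TE_max = 98 * 9.81 * 0.35
TE_max = 961.38 * 0.35
TE_max = 336.5 kN

336.5


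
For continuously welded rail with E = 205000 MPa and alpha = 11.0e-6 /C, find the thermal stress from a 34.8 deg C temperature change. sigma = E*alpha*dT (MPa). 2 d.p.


sigma = E * alpha * dT
sigma = 205000 * 11.0e-6 * 34.8
sigma = 2.255 * 34.8
sigma = 78.47 MPa

78.47


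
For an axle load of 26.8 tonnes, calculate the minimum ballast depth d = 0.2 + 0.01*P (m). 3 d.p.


d = 0.2 + 0.01 * 26.8
d = 0.2 + 0.268
d = 0.468 m

0.468


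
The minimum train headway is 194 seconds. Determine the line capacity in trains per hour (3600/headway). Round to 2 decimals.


Capacity = 3600 / headway
Capacity = 3600 / 194
Capacity = 18.56 trains/hour

18.56


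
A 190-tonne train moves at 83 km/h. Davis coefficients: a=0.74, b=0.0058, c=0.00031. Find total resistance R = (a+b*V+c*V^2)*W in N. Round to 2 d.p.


b*V = 0.0058 * 83 = 0.4814
c*V^2 = 0.00031 * 6889 = 2.13559
R_per_t = 0.74 + 0.4814 + 2.13559 = 3.35699 N/t
R_total = 3.35699 * 190 = 637.83 N

637.83


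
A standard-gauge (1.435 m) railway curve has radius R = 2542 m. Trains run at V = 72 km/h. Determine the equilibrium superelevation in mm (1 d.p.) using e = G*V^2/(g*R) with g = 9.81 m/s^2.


Convert speed: V = 72 / 3.6 = 20.0 m/s
Apply formula: e = 1.435 * 20.0^2 / (9.81 * 2542)
e = 1.435 * 400.0 / 24937.02
e = 0.023018 m = 23.0 mm

23.0


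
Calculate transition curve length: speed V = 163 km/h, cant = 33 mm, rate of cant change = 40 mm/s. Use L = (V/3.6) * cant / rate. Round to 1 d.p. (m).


Convert speed: V = 163 / 3.6 = 45.2778 m/s
L = 45.2778 * 33 / 40
L = 1494.1667 / 40
L = 37.4 m

37.4


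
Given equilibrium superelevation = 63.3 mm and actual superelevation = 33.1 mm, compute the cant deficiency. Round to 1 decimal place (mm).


Cant deficiency = equilibrium cant - actual cant
CD = 63.3 - 33.1
CD = 30.2 mm

30.2


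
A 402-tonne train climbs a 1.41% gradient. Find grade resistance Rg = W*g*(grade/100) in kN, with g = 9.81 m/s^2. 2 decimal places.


Rg = W * 9.81 * grade / 100
Rg = 402 * 9.81 * 1.41 / 100
Rg = 3943.62 * 0.0141
Rg = 55.61 kN

55.61


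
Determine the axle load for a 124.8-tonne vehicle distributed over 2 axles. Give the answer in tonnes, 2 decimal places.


Load per axle = total weight / number of axles
Load = 124.8 / 2
Load = 62.40 tonnes

62.40


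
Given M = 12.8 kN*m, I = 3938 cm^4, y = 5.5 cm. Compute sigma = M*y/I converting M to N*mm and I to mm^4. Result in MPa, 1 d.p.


Convert units:
M = 12.8 kN*m = 12800000 N*mm
y = 5.5 cm = 55 mm
I = 3938 cm^4 = 39380000 mm^4
sigma = 12800000 * 55 / 39380000
sigma = 17.9 MPa

17.9


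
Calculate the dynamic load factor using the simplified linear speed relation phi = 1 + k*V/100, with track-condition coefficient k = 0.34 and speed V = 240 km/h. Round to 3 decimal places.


phi = 1 + k * V / 100
phi = 1 + 0.34 * 240 / 100
phi = 1 + 0.816
phi = 1.816

1.816


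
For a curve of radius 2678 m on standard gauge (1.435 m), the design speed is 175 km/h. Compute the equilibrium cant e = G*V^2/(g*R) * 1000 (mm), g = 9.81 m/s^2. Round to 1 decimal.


Convert speed: V = 175 / 3.6 = 48.6111 m/s
Apply formula: e = 1.435 * 48.6111^2 / (9.81 * 2678)
e = 1.435 * 2363.0401 / 26271.18
e = 0.129075 m = 129.1 mm

129.1


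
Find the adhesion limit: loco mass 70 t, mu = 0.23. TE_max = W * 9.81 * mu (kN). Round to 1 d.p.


TE_max = W * g * mu
TE_max = 70 * 9.81 * 0.23
TE_max = 686.7 * 0.23
TE_max = 157.9 kN

157.9


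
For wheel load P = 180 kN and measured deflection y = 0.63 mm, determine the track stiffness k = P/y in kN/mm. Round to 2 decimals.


Track stiffness k = P / y
k = 180 / 0.63
k = 285.71 kN/mm

285.71


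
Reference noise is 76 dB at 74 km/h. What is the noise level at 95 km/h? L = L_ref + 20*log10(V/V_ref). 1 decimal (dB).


V/V_ref = 95 / 74 = 1.283784
log10(1.283784) = 0.108492
20 * 0.108492 = 2.1698
L = 76 + 2.1698 = 78.2 dB

78.2


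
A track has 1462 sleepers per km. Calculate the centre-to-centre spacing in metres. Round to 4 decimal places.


Spacing = 1000 m / number of sleepers
Spacing = 1000 / 1462
Spacing = 0.6840 m

0.6840


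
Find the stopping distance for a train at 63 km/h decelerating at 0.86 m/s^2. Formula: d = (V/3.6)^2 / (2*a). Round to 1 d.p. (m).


Convert speed: V = 63 / 3.6 = 17.5 m/s
V^2 = 306.25
d = 306.25 / (2 * 0.86)
d = 306.25 / 1.72
d = 178.1 m

178.1


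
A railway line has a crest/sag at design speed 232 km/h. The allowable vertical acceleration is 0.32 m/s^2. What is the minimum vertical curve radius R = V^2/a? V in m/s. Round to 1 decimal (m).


Convert speed: V = 232 / 3.6 = 64.4444 m/s
V^2 = 4153.0864 m^2/s^2
R_v = 4153.0864 / 0.32
R_v = 12978.4 m

12978.4


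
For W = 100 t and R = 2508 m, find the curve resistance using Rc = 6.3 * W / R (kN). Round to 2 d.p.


Rc = 6.3 * W / R
Rc = 6.3 * 100 / 2508
Rc = 630.0 / 2508
Rc = 0.25 kN

0.25


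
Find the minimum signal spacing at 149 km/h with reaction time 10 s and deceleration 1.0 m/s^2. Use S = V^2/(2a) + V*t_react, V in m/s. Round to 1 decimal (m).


V = 149 / 3.6 = 41.3889 m/s
Braking distance = 41.3889^2 / (2*1.0) = 856.5201 m
Sighting distance = 41.3889 * 10 = 413.8889 m
S = 856.5201 + 413.8889 = 1270.4 m

1270.4


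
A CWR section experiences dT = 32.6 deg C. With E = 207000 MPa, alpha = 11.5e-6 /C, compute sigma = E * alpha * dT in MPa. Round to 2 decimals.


sigma = E * alpha * dT
sigma = 207000 * 11.5e-6 * 32.6
sigma = 2.3805 * 32.6
sigma = 77.60 MPa

77.60


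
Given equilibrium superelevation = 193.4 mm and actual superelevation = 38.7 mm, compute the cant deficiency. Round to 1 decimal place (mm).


Cant deficiency = equilibrium cant - actual cant
CD = 193.4 - 38.7
CD = 154.7 mm

154.7


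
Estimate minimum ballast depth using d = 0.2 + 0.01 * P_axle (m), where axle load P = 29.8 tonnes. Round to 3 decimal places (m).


d = 0.2 + 0.01 * 29.8
d = 0.2 + 0.298
d = 0.498 m

0.498


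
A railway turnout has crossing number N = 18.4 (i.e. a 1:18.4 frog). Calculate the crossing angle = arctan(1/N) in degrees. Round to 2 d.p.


1/N = 1/18.4 = 0.054348
angle = arctan(0.054348) = 0.054294 rad
angle = 0.054294 * 180/pi = 3.11 degrees

3.11


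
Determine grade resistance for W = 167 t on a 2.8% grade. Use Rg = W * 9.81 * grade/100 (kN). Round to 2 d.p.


Rg = W * 9.81 * grade / 100
Rg = 167 * 9.81 * 2.8 / 100
Rg = 1638.27 * 0.028
Rg = 45.87 kN

45.87


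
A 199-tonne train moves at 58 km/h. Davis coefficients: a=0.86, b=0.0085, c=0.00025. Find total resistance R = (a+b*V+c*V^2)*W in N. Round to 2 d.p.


b*V = 0.0085 * 58 = 0.493
c*V^2 = 0.00025 * 3364 = 0.841
R_per_t = 0.86 + 0.493 + 0.841 = 2.194 N/t
R_total = 2.194 * 199 = 436.61 N

436.61


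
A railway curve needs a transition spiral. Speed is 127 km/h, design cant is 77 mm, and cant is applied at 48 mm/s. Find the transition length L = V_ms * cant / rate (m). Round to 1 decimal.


Convert speed: V = 127 / 3.6 = 35.2778 m/s
L = 35.2778 * 77 / 48
L = 2716.3889 / 48
L = 56.6 m

56.6


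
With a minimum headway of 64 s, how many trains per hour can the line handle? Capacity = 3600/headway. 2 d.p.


Capacity = 3600 / headway
Capacity = 3600 / 64
Capacity = 56.25 trains/hour

56.25


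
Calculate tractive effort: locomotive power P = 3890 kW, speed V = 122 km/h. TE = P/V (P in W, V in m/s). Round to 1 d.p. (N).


Convert: P = 3890 kW = 3890000 W
V = 122 / 3.6 = 33.8889 m/s
TE = 3890000 / 33.8889
TE = 114786.9 N

114786.9


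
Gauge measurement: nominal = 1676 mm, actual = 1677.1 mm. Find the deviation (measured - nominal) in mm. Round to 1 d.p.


Deviation = measured - nominal
Deviation = 1677.1 - 1676
Deviation = 1.1 mm

1.1


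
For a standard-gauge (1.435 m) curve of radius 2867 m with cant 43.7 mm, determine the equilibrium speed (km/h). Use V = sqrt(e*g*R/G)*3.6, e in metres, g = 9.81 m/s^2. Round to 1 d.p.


Convert cant: e = 43.7 mm = 0.0437 m
V_ms = sqrt(0.0437 * 9.81 * 2867 / 1.435)
V_ms = sqrt(856.497769) = 29.266 m/s
V = 29.266 * 3.6 = 105.4 km/h

105.4


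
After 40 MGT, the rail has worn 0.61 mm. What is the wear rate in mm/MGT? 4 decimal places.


Wear rate = total wear / cumulative tonnage
Rate = 0.61 / 40
Rate = 0.0153 mm/MGT

0.0153


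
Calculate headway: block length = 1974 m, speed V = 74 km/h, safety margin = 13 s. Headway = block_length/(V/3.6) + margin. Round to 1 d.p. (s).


V = 74 / 3.6 = 20.5556 m/s
Block traversal time = 1974 / 20.5556 = 96.0324 s
Headway = 96.0324 + 13
Headway = 109.0 s

109.0


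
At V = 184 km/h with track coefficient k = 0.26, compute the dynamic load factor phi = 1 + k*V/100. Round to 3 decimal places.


phi = 1 + k * V / 100
phi = 1 + 0.26 * 184 / 100
phi = 1 + 0.4784
phi = 1.478

1.478


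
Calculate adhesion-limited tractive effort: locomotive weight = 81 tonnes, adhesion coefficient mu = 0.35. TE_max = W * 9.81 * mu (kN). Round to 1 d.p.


TE_max = W * g * mu
TE_max = 81 * 9.81 * 0.35
TE_max = 794.61 * 0.35
TE_max = 278.1 kN

278.1


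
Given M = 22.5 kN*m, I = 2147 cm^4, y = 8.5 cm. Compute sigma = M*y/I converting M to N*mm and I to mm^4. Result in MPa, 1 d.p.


Convert units:
M = 22.5 kN*m = 22500000 N*mm
y = 8.5 cm = 85 mm
I = 2147 cm^4 = 21470000 mm^4
sigma = 22500000 * 85 / 21470000
sigma = 89.1 MPa

89.1


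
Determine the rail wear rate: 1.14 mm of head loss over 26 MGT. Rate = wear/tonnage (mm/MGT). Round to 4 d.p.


Wear rate = total wear / cumulative tonnage
Rate = 1.14 / 26
Rate = 0.0438 mm/MGT

0.0438


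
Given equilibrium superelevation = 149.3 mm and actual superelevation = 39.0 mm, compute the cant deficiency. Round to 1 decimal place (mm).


Cant deficiency = equilibrium cant - actual cant
CD = 149.3 - 39.0
CD = 110.3 mm

110.3


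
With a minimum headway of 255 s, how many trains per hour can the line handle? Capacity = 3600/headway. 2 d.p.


Capacity = 3600 / headway
Capacity = 3600 / 255
Capacity = 14.12 trains/hour

14.12


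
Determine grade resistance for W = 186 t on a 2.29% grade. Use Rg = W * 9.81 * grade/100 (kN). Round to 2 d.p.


Rg = W * 9.81 * grade / 100
Rg = 186 * 9.81 * 2.29 / 100
Rg = 1824.66 * 0.0229
Rg = 41.78 kN

41.78


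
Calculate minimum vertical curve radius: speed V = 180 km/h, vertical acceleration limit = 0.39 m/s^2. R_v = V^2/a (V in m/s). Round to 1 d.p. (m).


Convert speed: V = 180 / 3.6 = 50.0 m/s
V^2 = 2500.0 m^2/s^2
R_v = 2500.0 / 0.39
R_v = 6410.3 m

6410.3


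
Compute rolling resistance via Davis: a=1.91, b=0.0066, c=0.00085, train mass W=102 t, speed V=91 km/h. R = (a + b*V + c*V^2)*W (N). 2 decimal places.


b*V = 0.0066 * 91 = 0.6006
c*V^2 = 0.00085 * 8281 = 7.03885
R_per_t = 1.91 + 0.6006 + 7.03885 = 9.54945 N/t
R_total = 9.54945 * 102 = 974.04 N

974.04


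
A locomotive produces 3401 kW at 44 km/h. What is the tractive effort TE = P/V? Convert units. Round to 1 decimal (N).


Convert: P = 3401 kW = 3401000 W
V = 44 / 3.6 = 12.2222 m/s
TE = 3401000 / 12.2222
TE = 278263.6 N

278263.6


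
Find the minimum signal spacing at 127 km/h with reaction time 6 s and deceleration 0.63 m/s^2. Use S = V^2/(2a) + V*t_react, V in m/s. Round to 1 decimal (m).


V = 127 / 3.6 = 35.2778 m/s
Braking distance = 35.2778^2 / (2*0.63) = 987.7156 m
Sighting distance = 35.2778 * 6 = 211.6667 m
S = 987.7156 + 211.6667 = 1199.4 m

1199.4


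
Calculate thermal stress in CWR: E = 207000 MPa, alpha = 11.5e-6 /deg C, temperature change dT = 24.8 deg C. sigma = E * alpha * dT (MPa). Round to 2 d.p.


sigma = E * alpha * dT
sigma = 207000 * 11.5e-6 * 24.8
sigma = 2.3805 * 24.8
sigma = 59.04 MPa

59.04


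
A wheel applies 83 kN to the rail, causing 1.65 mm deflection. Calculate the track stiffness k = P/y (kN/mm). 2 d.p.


Track stiffness k = P / y
k = 83 / 1.65
k = 50.30 kN/mm

50.30


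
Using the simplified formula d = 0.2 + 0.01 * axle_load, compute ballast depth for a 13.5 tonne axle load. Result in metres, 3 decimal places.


d = 0.2 + 0.01 * 13.5
d = 0.2 + 0.135
d = 0.335 m

0.335


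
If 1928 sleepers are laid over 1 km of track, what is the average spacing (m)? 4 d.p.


Spacing = 1000 m / number of sleepers
Spacing = 1000 / 1928
Spacing = 0.5187 m

0.5187


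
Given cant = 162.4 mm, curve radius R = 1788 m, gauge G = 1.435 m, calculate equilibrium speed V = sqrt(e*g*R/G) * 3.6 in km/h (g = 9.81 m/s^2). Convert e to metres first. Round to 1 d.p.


Convert cant: e = 162.4 mm = 0.1624 m
V_ms = sqrt(0.1624 * 9.81 * 1788 / 1.435)
V_ms = sqrt(1985.046322) = 44.5539 m/s
V = 44.5539 * 3.6 = 160.4 km/h

160.4


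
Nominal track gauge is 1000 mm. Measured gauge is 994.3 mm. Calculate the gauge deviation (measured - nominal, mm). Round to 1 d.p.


Deviation = measured - nominal
Deviation = 994.3 - 1000
Deviation = -5.7 mm

-5.7


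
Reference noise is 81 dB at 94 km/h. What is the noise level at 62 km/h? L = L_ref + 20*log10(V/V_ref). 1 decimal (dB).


V/V_ref = 62 / 94 = 0.659574
log10(0.659574) = -0.180736
20 * -0.180736 = -3.6147
L = 81 + -3.6147 = 77.4 dB

77.4


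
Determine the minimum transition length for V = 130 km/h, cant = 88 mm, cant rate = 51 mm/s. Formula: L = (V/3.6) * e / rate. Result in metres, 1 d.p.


Convert speed: V = 130 / 3.6 = 36.1111 m/s
L = 36.1111 * 88 / 51
L = 3177.7778 / 51
L = 62.3 m

62.3


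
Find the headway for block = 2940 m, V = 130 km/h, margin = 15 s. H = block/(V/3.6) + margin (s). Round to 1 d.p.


V = 130 / 3.6 = 36.1111 m/s
Block traversal time = 2940 / 36.1111 = 81.4154 s
Headway = 81.4154 + 15
Headway = 96.4 s

96.4


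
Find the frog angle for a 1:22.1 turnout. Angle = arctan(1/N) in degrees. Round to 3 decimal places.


1/N = 1/22.1 = 0.045249
angle = arctan(0.045249) = 0.045218 rad
angle = 0.045218 * 180/pi = 2.591 degrees

2.591


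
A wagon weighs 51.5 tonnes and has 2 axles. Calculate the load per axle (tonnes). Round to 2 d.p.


Load per axle = total weight / number of axles
Load = 51.5 / 2
Load = 25.75 tonnes

25.75


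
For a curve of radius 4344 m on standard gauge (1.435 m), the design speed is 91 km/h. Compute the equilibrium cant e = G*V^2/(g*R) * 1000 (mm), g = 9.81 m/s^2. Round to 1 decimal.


Convert speed: V = 91 / 3.6 = 25.2778 m/s
Apply formula: e = 1.435 * 25.2778^2 / (9.81 * 4344)
e = 1.435 * 638.966 / 42614.64
e = 0.021516 m = 21.5 mm

21.5


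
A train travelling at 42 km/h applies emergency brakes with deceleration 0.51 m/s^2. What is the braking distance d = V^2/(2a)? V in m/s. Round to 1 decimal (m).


Convert speed: V = 42 / 3.6 = 11.6667 m/s
V^2 = 136.1111
d = 136.1111 / (2 * 0.51)
d = 136.1111 / 1.02
d = 133.4 m

133.4


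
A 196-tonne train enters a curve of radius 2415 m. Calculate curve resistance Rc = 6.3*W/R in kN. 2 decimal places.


Rc = 6.3 * W / R
Rc = 6.3 * 196 / 2415
Rc = 1234.8 / 2415
Rc = 0.51 kN

0.51


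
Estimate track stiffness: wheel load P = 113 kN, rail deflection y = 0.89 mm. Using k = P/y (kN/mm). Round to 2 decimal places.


Track stiffness k = P / y
k = 113 / 0.89
k = 126.97 kN/mm

126.97


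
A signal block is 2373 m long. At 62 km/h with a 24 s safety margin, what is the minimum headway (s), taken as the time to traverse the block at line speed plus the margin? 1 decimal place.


V = 62 / 3.6 = 17.2222 m/s
Block traversal time = 2373 / 17.2222 = 137.7871 s
Headway = 137.7871 + 24
Headway = 161.8 s

161.8


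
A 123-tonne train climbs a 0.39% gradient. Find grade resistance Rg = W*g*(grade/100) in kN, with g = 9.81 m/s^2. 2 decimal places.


Rg = W * 9.81 * grade / 100
Rg = 123 * 9.81 * 0.39 / 100
Rg = 1206.63 * 0.0039
Rg = 4.71 kN

4.71


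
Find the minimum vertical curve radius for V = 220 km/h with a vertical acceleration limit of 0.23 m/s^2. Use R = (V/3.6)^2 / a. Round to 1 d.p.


Convert speed: V = 220 / 3.6 = 61.1111 m/s
V^2 = 3734.5679 m^2/s^2
R_v = 3734.5679 / 0.23
R_v = 16237.3 m

16237.3
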